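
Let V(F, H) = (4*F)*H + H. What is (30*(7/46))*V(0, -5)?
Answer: -525/23 ≈ -22.826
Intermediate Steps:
V(F, H) = H + 4*F*H (V(F, H) = 4*F*H + H = H + 4*F*H)
(30*(7/46))*V(0, -5) = (30*(7/46))*(-5*(1 + 4*0)) = (30*(7*(1/46)))*(-5*(1 + 0)) = (30*(7/46))*(-5*1) = (105/23)*(-5) = -525/23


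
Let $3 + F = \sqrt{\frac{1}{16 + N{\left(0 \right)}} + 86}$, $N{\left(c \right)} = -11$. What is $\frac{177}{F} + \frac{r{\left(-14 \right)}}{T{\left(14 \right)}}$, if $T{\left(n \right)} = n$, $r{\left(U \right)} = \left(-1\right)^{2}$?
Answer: $\frac{9389}{1351} + \frac{177 \sqrt{2155}}{386} \approx 28.236$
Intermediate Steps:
$r{\left(U \right)} = 1$
$F = -3 + \frac{\sqrt{2155}}{5}$ ($F = -3 + \sqrt{\frac{1}{16 - 11} + 86} = -3 + \sqrt{\frac{1}{5} + 86} = -3 + \sqrt{\frac{431}{5}} = -3 + \frac{\sqrt{2155}}{5} \approx 6.2844$)
$\frac{177}{F} + \frac{r{\left(-14 \right)}}{T{\left(14 \right)}} = \frac{177}{-3 + \frac{\sqrt{2155}}{5}} + 1 \cdot \frac{1}{14} = \frac{177}{-3 + \frac{\sqrt{2155}}{5}} + \frac{1}{14} = \frac{1}{14} + \frac{177}{-3 + \frac{\sqrt{2155}}{5}}$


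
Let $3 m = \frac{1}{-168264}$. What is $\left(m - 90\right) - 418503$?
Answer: $- \frac{211302397657}{504792} \approx -4.1859 \cdot 10^{5}$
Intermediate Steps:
$m = - \frac{1}{504792}$ ($m = \frac{1}{3 \left(-168264\right)} = \frac{1}{3} \left(- \frac{1}{168264}\right) = - \frac{1}{504792} \approx -1.981 \cdot 10^{-6}$)
$\left(m - 90\right) - 418503 = \left(- \frac{1}{504792} - 90\right) - 418503 = - \frac{45431281}{504792} - 418503 = - \frac{211302397657}{504792}$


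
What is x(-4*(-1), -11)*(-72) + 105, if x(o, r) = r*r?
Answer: -8607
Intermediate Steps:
x(o, r) = r²
x(-4*(-1), -11)*(-72) + 105 = (-11)²*(-72) + 105 = 121*(-72) + 105 = -8712 + 105 = -8607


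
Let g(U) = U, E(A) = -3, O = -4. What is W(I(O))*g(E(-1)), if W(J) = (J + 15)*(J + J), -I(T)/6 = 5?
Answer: -2700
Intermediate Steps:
I(T) = -30 (I(T) = -6*5 = -30)
W(J) = 2*J*(15 + J) (W(J) = (15 + J)*(2*J) = 2*J*(15 + J))
W(I(O))*g(E(-1)) = (2*(-30)*(15 - 30))*(-3) = (2*(-30)*(-15))*(-3) = 900*(-3) = -2700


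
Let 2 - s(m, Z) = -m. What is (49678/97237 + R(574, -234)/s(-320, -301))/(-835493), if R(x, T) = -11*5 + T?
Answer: -43899097/25834584843438 ≈ -1.6992e-6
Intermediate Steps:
s(m, Z) = 2 + m (s(m, Z) = 2 - (-1)*m = 2 + m)
R(x, T) = -55 + T
(49678/97237 + R(574, -234)/s(-320, -301))/(-835493) = (49678/97237 + (-55 - 234)/(2 - 320))/(-835493) = (49678*(1/97237) - 289/(-318))*(-1/835493) = (49678/97237 - 289*(-1/318))*(-1/835493) = (49678/97237 + 289/318)*(-1/835493) = (43899097/30921366)*(-1/835493) = -43899097/25834584843438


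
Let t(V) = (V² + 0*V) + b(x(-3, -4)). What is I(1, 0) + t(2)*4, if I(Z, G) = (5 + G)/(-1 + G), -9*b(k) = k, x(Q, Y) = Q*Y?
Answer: 17/3 ≈ 5.6667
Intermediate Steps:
b(k) = -k/9
I(Z, G) = (5 + G)/(-1 + G)
t(V) = -4/3 + V² (t(V) = (V² + 0*V) - (-1)*(-4)/3 = (V² + 0) - ⅑*12 = V² - 4/3 = -4/3 + V²)
I(1, 0) + t(2)*4 = (5 + 0)/(-1 + 0) + (-4/3 + 2²)*4 = 5/(-1) + (-4/3 + 4)*4 = -1*5 + (8/3)*4 = -5 + 32/3 = 17/3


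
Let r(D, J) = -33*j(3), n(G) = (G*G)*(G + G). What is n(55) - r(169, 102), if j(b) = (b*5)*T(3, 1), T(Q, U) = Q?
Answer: 334235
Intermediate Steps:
j(b) = 15*b (j(b) = (b*5)*3 = (5*b)*3 = 15*b)
n(G) = 2*G³ (n(G) = G²*(2*G) = 2*G³)
r(D, J) = -1485 (r(D, J) = -495*3 = -33*45 = -1485)
n(55) - r(169, 102) = 2*55³ - 1*(-1485) = 2*166375 + 1485 = 332750 + 1485 = 334235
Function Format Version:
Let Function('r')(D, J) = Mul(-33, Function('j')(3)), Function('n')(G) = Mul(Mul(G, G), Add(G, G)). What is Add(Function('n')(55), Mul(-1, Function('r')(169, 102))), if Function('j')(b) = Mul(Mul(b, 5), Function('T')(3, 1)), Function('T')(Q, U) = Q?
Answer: 334235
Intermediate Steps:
Function('j')(b) = Mul(15, b) (Function('j')(b) = Mul(Mul(b, 5), 3) = Mul(Mul(5, b), 3) = Mul(15, b))
Function('n')(G) = Mul(2, Pow(G, 3)) (Function('n')(G) = Mul(Pow(G, 2), Mul(2, G)) = Mul(2, Pow(G, 3)))
Function('r')(D, J) = -1485 (Function('r')(D, J) = Mul(-33, Mul(15, 3)) = Mul(-33, 45) = -1485)
Add(Function('n')(55), Mul(-1, Function('r')(169, 102))) = Add(Mul(2, Pow(55, 3)), Mul(-1, -1485)) = Add(Mul(2, 166375), 1485) = Add(332750, 1485) = 334235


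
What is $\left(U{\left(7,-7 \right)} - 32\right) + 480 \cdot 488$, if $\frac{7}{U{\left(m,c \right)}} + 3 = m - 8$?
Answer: $\frac{936825}{4} \approx 2.3421 \cdot 10^{5}$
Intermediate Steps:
$U{\left(m,c \right)} = \frac{7}{-11 + m}$ ($U{\left(m,c \right)} = \frac{7}{-3 + \left(m - 8\right)} = \frac{7}{-3 + \left(-8 + m\right)} = \frac{7}{-11 + m}$)
$\left(U{\left(7,-7 \right)} - 32\right) + 480 \cdot 488 = \left(\frac{7}{-11 + 7} - 32\right) + 480 \cdot 488 = \left(\frac{7}{-4} - 32\right) + 234240 = \left(7 \left(- \frac{1}{4}\right) - 32\right) + 234240 = \left(- \frac{7}{4} - 32\right) + 234240 = - \frac{135}{4} + 234240 = \frac{936825}{4}$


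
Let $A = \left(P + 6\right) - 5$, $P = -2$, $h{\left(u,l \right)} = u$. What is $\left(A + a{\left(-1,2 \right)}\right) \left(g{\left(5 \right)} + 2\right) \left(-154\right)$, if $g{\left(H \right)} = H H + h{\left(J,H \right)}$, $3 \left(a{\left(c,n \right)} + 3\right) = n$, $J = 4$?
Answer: $\frac{47740}{3} \approx 15913.0$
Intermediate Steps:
$a{\left(c,n \right)} = -3 + \frac{n}{3}$
$g{\left(H \right)} = 4 + H^{2}$ ($g{\left(H \right)} = H H + 4 = H^{2} + 4 = 4 + H^{2}$)
$A = -1$ ($A = \left(-2 + 6\right) - 5 = 4 - 5 = -1$)
$\left(A + a{\left(-1,2 \right)}\right) \left(g{\left(5 \right)} + 2\right) \left(-154\right) = \left(-1 + \left(-3 + \frac{1}{3} \cdot 2\right)\right) \left(\left(4 + 5^{2}\right) + 2\right) \left(-154\right) = \left(-1 + \left(-3 + \frac{2}{3}\right)\right) \left(\left(4 + 25\right) + 2\right) \left(-154\right) = \left(-1 - \frac{7}{3}\right) \left(29 + 2\right) \left(-154\right) = \left(- \frac{10}{3}\right) 31 \left(-154\right) = \left(- \frac{310}{3}\right) \left(-154\right) = \frac{47740}{3}$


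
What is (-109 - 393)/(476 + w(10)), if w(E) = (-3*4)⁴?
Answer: -251/10606 ≈ -0.023666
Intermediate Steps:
w(E) = 20736 (w(E) = (-12)⁴ = 20736)
(-109 - 393)/(476 + w(10)) = (-109 - 393)/(476 + 20736) = -502/21212 = -502*1/21212 = -251/10606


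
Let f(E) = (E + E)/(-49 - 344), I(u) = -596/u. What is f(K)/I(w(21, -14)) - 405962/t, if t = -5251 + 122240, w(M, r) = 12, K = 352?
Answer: -7841612022/2283508291 ≈ -3.4340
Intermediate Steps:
f(E) = -2*E/393 (f(E) = (2*E)/(-393) = (2*E)*(-1/393) = -2*E/393)
t = 116989
f(K)/I(w(21, -14)) - 405962/t = (-2/393*352)/((-596/12)) - 405962/116989 = -704/(393*((-596*1/12))) - 405962*1/116989 = -704/(393*(-149/3)) - 405962/116989 = -704/393*(-3/149) - 405962/116989 = 704/19519 - 405962/116989 = -7841612022/2283508291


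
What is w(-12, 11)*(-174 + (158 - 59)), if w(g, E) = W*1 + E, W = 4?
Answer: -1125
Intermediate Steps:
w(g, E) = 4 + E (w(g, E) = 4*1 + E = 4 + E)
w(-12, 11)*(-174 + (158 - 59)) = (4 + 11)*(-174 + (158 - 59)) = 15*(-174 + 99) = 15*(-75) = -1125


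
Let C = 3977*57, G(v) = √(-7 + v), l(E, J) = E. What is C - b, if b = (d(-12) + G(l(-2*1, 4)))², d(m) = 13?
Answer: 226529 - 78*I ≈ 2.2653e+5 - 78.0*I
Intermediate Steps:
C = 226689
b = (13 + 3*I)² (b = (13 + √(-7 - 2*1))² = (13 + √(-7 - 2))² = (13 + √(-9))² = (13 + 3*I)² ≈ 160.0 + 78.0*I)
C - b = 226689 - (160 + 78*I) = 226689 + (-160 - 78*I) = 226529 - 78*I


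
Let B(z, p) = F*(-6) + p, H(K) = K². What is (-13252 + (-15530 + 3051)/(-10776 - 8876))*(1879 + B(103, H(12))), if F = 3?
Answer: -522133729125/19652 ≈ -2.6569e+7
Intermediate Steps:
B(z, p) = -18 + p (B(z, p) = 3*(-6) + p = -18 + p)
(-13252 + (-15530 + 3051)/(-10776 - 8876))*(1879 + B(103, H(12))) = (-13252 + (-15530 + 3051)/(-10776 - 8876))*(1879 + (-18 + 12²)) = (-13252 - 12479/(-19652))*(1879 + (-18 + 144)) = (-13252 - 12479*(-1/19652))*(1879 + 126) = (-13252 + 12479/19652)*2005 = -260415825/19652*2005 = -522133729125/19652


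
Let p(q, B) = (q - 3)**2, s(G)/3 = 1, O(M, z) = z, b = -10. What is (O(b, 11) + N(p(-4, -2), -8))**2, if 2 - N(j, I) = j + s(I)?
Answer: 1521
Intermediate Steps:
s(G) = 3 (s(G) = 3*1 = 3)
p(q, B) = (-3 + q)**2
N(j, I) = -1 - j (N(j, I) = 2 - (j + 3) = 2 - (3 + j) = 2 + (-3 - j) = -1 - j)
(O(b, 11) + N(p(-4, -2), -8))**2 = (11 + (-1 - (-3 - 4)**2))**2 = (11 + (-1 - 1*(-7)**2))**2 = (11 + (-1 - 1*49))**2 = (11 + (-1 - 49))**2 = (11 - 50)**2 = (-39)**2 = 1521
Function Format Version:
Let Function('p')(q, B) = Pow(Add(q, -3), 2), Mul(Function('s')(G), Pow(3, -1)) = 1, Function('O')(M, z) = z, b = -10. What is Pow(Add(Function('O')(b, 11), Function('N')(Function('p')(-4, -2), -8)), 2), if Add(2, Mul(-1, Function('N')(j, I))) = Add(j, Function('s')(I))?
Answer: 1521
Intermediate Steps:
Function('s')(G) = 3 (Function('s')(G) = Mul(3, 1) = 3)
Function('p')(q, B) = Pow(Add(-3, q), 2)
Function('N')(j, I) = Add(-1, Mul(-1, j)) (Function('N')(j, I) = Add(2, Mul(-1, Add(j, 3))) = Add(2, Mul(-1, Add(3, j))) = Add(2, Add(-3, Mul(-1, j))) = Add(-1, Mul(-1, j)))
Pow(Add(Function('O')(b, 11), Function('N')(Function('p')(-4, -2), -8)), 2) = Pow(Add(11, Add(-1, Mul(-1, Pow(Add(-3, -4), 2)))), 2) = Pow(Add(11, Add(-1, Mul(-1, Pow(-7, 2)))), 2) = Pow(Add(11, Add(-1, Mul(-1, 49))), 2) = Pow(Add(11, Add(-1, -49)), 2) = Pow(Add(11, -50), 2) = Pow(-39, 2) = 1521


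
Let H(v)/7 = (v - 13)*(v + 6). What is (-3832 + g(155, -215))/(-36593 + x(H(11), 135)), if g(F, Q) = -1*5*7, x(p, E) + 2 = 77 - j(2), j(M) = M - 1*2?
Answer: 3867/36518 ≈ 0.10589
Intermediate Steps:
j(M) = -2 + M (j(M) = M - 2 = -2 + M)
H(v) = 7*(-13 + v)*(6 + v) (H(v) = 7*((v - 13)*(v + 6)) = 7*((-13 + v)*(6 + v)) = 7*(-13 + v)*(6 + v))
x(p, E) = 75 (x(p, E) = -2 + (77 - (-2 + 2)) = -2 + (77 - 1*0) = -2 + (77 + 0) = -2 + 77 = 75)
g(F, Q) = -35 (g(F, Q) = -5*7 = -35)
(-3832 + g(155, -215))/(-36593 + x(H(11), 135)) = (-3832 - 35)/(-36593 + 75) = -3867/(-36518) = -3867*(-1/36518) = 3867/36518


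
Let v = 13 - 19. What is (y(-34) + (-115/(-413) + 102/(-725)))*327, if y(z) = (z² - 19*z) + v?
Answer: 175863395523/299425 ≈ 5.8734e+5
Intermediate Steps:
v = -6
y(z) = -6 + z² - 19*z (y(z) = (z² - 19*z) - 6 = -6 + z² - 19*z)
(y(-34) + (-115/(-413) + 102/(-725)))*327 = ((-6 + (-34)² - 19*(-34)) + (-115/(-413) + 102/(-725)))*327 = ((-6 + 1156 + 646) + (-115*(-1/413) + 102*(-1/725)))*327 = (1796 + (115/413 - 102/725))*327 = (1796 + 41249/299425)*327 = (537808549/299425)*327 = 175863395523/299425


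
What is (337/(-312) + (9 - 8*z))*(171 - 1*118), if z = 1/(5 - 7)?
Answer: 197107/312 ≈ 631.75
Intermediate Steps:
z = -½ (z = 1/(-2) = -½ ≈ -0.50000)
(337/(-312) + (9 - 8*z))*(171 - 1*118) = (337/(-312) + (9 - 8*(-½)))*(171 - 1*118) = (337*(-1/312) + (9 + 4))*(171 - 118) = (-337/312 + 13)*53 = (3719/312)*53 = 197107/312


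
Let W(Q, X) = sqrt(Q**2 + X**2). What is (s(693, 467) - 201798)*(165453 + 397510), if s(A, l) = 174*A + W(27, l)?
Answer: -45721603008 + 562963*sqrt(218818) ≈ -4.5458e+10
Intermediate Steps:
s(A, l) = sqrt(729 + l**2) + 174*A (s(A, l) = 174*A + sqrt(27**2 + l**2) = 174*A + sqrt(729 + l**2) = sqrt(729 + l**2) + 174*A)
(s(693, 467) - 201798)*(165453 + 397510) = ((sqrt(729 + 467**2) + 174*693) - 201798)*(165453 + 397510) = ((sqrt(729 + 218089) + 120582) - 201798)*562963 = ((sqrt(218818) + 120582) - 201798)*562963 = ((120582 + sqrt(218818)) - 201798)*562963 = (-81216 + sqrt(218818))*562963 = -45721603008 + 562963*sqrt(218818)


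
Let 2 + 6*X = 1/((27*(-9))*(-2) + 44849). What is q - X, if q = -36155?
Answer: -3278143627/90670 ≈ -36155.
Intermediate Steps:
X = -30223/90670 (X = -⅓ + 1/(6*((27*(-9))*(-2) + 44849)) = -⅓ + 1/(6*(-243*(-2) + 44849)) = -⅓ + 1/(6*(486 + 44849)) = -⅓ + (⅙)/45335 = -⅓ + (⅙)*(1/45335) = -⅓ + 1/272010 = -30223/90670 ≈ -0.33333)
q - X = -36155 - 1*(-30223/90670) = -36155 + 30223/90670 = -3278143627/90670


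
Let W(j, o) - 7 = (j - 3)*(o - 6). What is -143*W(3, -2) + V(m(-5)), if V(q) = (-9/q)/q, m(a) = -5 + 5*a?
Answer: -100101/100 ≈ -1001.0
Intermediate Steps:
V(q) = -9/q**2
W(j, o) = 7 + (-6 + o)*(-3 + j) (W(j, o) = 7 + (j - 3)*(o - 6) = 7 + (-3 + j)*(-6 + o) = 7 + (-6 + o)*(-3 + j))
-143*W(3, -2) + V(m(-5)) = -143*(25 - 6*3 - 3*(-2) + 3*(-2)) - 9/(-5 + 5*(-5))**2 = -143*(25 - 18 + 6 - 6) - 9/(-5 - 25)**2 = -143*7 - 9/(-30)**2 = -1001 - 9*1/900 = -1001 - 1/100 = -100101/100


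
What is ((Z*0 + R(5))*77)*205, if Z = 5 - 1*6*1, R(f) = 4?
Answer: 63140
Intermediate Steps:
Z = -1 (Z = 5 - 6*1 = 5 - 6 = -1)
((Z*0 + R(5))*77)*205 = ((-1*0 + 4)*77)*205 = ((0 + 4)*77)*205 = (4*77)*205 = 308*205 = 63140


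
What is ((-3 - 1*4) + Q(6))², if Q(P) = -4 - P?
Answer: 289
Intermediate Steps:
((-3 - 1*4) + Q(6))² = ((-3 - 1*4) + (-4 - 1*6))² = ((-3 - 4) + (-4 - 6))² = (-7 - 10)² = (-17)² = 289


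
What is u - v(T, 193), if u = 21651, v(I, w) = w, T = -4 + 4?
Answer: 21458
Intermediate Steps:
T = 0
u - v(T, 193) = 21651 - 1*193 = 21651 - 193 = 21458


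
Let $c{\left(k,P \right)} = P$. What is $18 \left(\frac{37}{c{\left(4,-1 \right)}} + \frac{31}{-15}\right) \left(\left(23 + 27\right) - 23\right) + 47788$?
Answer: $\frac{144008}{5} \approx 28802.0$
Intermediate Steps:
$18 \left(\frac{37}{c{\left(4,-1 \right)}} + \frac{31}{-15}\right) \left(\left(23 + 27\right) - 23\right) + 47788 = 18 \left(\frac{37}{-1} + \frac{31}{-15}\right) \left(\left(23 + 27\right) - 23\right) + 47788 = 18 \left(37 \left(-1\right) + 31 \left(- \frac{1}{15}\right)\right) \left(50 - 23\right) + 47788 = 18 \left(-37 - \frac{31}{15}\right) 27 + 47788 = 18 \left(- \frac{586}{15}\right) 27 + 47788 = \left(- \frac{3516}{5}\right) 27 + 47788 = - \frac{94932}{5} + 47788 = \frac{144008}{5}$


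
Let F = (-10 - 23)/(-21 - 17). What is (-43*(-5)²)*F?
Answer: -35475/38 ≈ -933.55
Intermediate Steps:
F = 33/38 (F = -33/(-38) = -33*(-1/38) = 33/38 ≈ 0.86842)
(-43*(-5)²)*F = -43*(-5)²*(33/38) = -43*25*(33/38) = -1075*33/38 = -35475/38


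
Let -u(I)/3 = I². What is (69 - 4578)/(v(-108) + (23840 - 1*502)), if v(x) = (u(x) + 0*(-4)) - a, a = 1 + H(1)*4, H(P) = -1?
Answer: 4509/11651 ≈ 0.38701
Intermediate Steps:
u(I) = -3*I²
a = -3 (a = 1 - 1*4 = 1 - 4 = -3)
v(x) = 3 - 3*x² (v(x) = (-3*x² + 0*(-4)) - 1*(-3) = (-3*x² + 0) + 3 = -3*x² + 3 = 3 - 3*x²)
(69 - 4578)/(v(-108) + (23840 - 1*502)) = (69 - 4578)/((3 - 3*(-108)²) + (23840 - 1*502)) = -4509/((3 - 3*11664) + (23840 - 502)) = -4509/((3 - 34992) + 23338) = -4509/(-34989 + 23338) = -4509/(-11651) = -4509*(-1/11651) = 4509/11651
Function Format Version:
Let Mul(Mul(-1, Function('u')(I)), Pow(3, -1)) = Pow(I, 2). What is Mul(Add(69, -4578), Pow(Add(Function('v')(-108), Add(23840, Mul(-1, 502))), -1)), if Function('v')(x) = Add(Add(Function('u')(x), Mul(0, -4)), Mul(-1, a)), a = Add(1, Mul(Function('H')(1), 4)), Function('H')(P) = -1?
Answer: Rational(4509, 11651) ≈ 0.38701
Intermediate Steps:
Function('u')(I) = Mul(-3, Pow(I, 2))
a = -3 (a = Add(1, Mul(-1, 4)) = Add(1, -4) = -3)
Function('v')(x) = Add(3, Mul(-3, Pow(x, 2))) (Function('v')(x) = Add(Add(Mul(-3, Pow(x, 2)), Mul(0, -4)), Mul(-1, -3)) = Add(Add(Mul(-3, Pow(x, 2)), 0), 3) = Add(Mul(-3, Pow(x, 2)), 3) = Add(3, Mul(-3, Pow(x, 2))))
Mul(Add(69, -4578), Pow(Add(Function('v')(-108), Add(23840, Mul(-1, 502))), -1)) = Mul(Add(69, -4578), Pow(Add(Add(3, Mul(-3, Pow(-108, 2))), Add(23840, Mul(-1, 502))), -1)) = Mul(-4509, Pow(Add(Add(3, Mul(-3, 11664)), Add(23840, -502)), -1)) = Mul(-4509, Pow(Add(Add(3, -34992), 23338), -1)) = Mul(-4509, Pow(Add(-34989, 23338), -1)) = Mul(-4509, Pow(-11651, -1)) = Mul(-4509, Rational(-1, 11651)) = Rational(4509, 11651)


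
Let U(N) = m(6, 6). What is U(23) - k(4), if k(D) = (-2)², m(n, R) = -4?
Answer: -8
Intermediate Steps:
U(N) = -4
k(D) = 4
U(23) - k(4) = -4 - 1*4 = -4 - 4 = -8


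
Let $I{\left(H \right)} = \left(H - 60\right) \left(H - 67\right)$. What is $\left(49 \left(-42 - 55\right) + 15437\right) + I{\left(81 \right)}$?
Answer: $10978$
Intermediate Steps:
$I{\left(H \right)} = \left(-67 + H\right) \left(-60 + H\right)$ ($I{\left(H \right)} = \left(-60 + H\right) \left(-67 + H\right) = \left(-67 + H\right) \left(-60 + H\right)$)
$\left(49 \left(-42 - 55\right) + 15437\right) + I{\left(81 \right)} = \left(49 \left(-42 - 55\right) + 15437\right) + \left(4020 + 81^{2} - 10287\right) = \left(49 \left(-97\right) + 15437\right) + \left(4020 + 6561 - 10287\right) = \left(-4753 + 15437\right) + 294 = 10684 + 294 = 10978$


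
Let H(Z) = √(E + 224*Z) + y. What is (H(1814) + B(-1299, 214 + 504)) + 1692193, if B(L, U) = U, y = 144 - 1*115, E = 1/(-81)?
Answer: 1692940 + √32913215/9 ≈ 1.6936e+6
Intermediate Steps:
E = -1/81 ≈ -0.012346
y = 29 (y = 144 - 115 = 29)
H(Z) = 29 + √(-1/81 + 224*Z) (H(Z) = √(-1/81 + 224*Z) + 29 = 29 + √(-1/81 + 224*Z))
(H(1814) + B(-1299, 214 + 504)) + 1692193 = ((29 + √(-1 + 18144*1814)/9) + (214 + 504)) + 1692193 = ((29 + √(-1 + 32913216)/9) + 718) + 1692193 = ((29 + √32913215/9) + 718) + 1692193 = (747 + √32913215/9) + 1692193 = 1692940 + √32913215/9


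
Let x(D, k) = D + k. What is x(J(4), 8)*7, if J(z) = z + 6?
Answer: 126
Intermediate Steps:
J(z) = 6 + z
x(J(4), 8)*7 = ((6 + 4) + 8)*7 = (10 + 8)*7 = 18*7 = 126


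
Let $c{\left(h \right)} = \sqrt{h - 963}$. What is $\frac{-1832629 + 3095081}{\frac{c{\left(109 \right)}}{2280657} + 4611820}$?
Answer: $\frac{15141788515114729721986680}{55313947072662099490874227} - \frac{1439609995482 i \sqrt{854}}{55313947072662099490874227} \approx 0.27374 - 7.6057 \cdot 10^{-13} i$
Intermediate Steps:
$c{\left(h \right)} = \sqrt{-963 + h}$
$\frac{-1832629 + 3095081}{\frac{c{\left(109 \right)}}{2280657} + 4611820} = \frac{-1832629 + 3095081}{\frac{\sqrt{-963 + 109}}{2280657} + 4611820} = \frac{1262452}{\sqrt{-854} \cdot \frac{1}{2280657} + 4611820} = \frac{1262452}{i \sqrt{854} \cdot \frac{1}{2280657} + 4611820} = \frac{1262452}{\frac{i \sqrt{854}}{2280657} + 4611820} = \frac{1262452}{4611820 + \frac{i \sqrt{854}}{2280657}}$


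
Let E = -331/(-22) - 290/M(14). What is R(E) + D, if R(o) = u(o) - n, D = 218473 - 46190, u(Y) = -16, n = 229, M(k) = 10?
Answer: 172038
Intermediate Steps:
D = 172283
E = -307/22 (E = -331/(-22) - 290/10 = -331*(-1/22) - 290*⅒ = 331/22 - 29 = -307/22 ≈ -13.955)
R(o) = -245 (R(o) = -16 - 1*229 = -16 - 229 = -245)
R(E) + D = -245 + 172283 = 172038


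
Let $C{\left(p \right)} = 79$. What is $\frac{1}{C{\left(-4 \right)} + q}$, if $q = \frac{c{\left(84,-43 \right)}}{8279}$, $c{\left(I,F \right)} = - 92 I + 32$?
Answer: $\frac{8279}{646345} \approx 0.012809$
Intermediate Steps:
$c{\left(I,F \right)} = 32 - 92 I$
$q = - \frac{7696}{8279}$ ($q = \frac{32 - 7728}{8279} = \left(32 - 7728\right) \frac{1}{8279} = \left(-7696\right) \frac{1}{8279} = - \frac{7696}{8279} \approx -0.92958$)
$\frac{1}{C{\left(-4 \right)} + q} = \frac{1}{79 - \frac{7696}{8279}} = \frac{1}{\frac{646345}{8279}} = \frac{8279}{646345}$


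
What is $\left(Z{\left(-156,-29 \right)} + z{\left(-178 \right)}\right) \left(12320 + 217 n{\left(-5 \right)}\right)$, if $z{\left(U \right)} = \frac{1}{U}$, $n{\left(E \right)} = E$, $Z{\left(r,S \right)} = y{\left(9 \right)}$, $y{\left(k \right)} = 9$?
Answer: $\frac{17987235}{178} \approx 1.0105 \cdot 10^{5}$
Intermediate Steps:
$Z{\left(r,S \right)} = 9$
$\left(Z{\left(-156,-29 \right)} + z{\left(-178 \right)}\right) \left(12320 + 217 n{\left(-5 \right)}\right) = \left(9 + \frac{1}{-178}\right) \left(12320 + 217 \left(-5\right)\right) = \left(9 - \frac{1}{178}\right) \left(12320 - 1085\right) = \frac{1601}{178} \cdot 11235 = \frac{17987235}{178}$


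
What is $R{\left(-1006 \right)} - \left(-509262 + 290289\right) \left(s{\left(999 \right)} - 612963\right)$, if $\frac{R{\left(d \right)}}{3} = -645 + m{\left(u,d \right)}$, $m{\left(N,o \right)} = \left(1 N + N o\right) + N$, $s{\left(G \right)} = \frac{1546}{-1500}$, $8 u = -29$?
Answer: $- \frac{16777820462959}{125} \approx -1.3422 \cdot 10^{11}$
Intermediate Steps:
$u = - \frac{29}{8}$ ($u = \frac{1}{8} \left(-29\right) = - \frac{29}{8} \approx -3.625$)
$s{\left(G \right)} = - \frac{773}{750}$ ($s{\left(G \right)} = 1546 \left(- \frac{1}{1500}\right) = - \frac{773}{750}$)
$m{\left(N,o \right)} = 2 N + N o$ ($m{\left(N,o \right)} = \left(N + N o\right) + N = 2 N + N o$)
$R{\left(d \right)} = - \frac{7827}{4} - \frac{87 d}{8}$ ($R{\left(d \right)} = 3 \left(-645 - \frac{29 \left(2 + d\right)}{8}\right) = 3 \left(-645 - \left(\frac{29}{4} + \frac{29 d}{8}\right)\right) = 3 \left(- \frac{2609}{4} - \frac{29 d}{8}\right) = - \frac{7827}{4} - \frac{87 d}{8}$)
$R{\left(-1006 \right)} - \left(-509262 + 290289\right) \left(s{\left(999 \right)} - 612963\right) = \left(- \frac{7827}{4} - - \frac{43761}{4}\right) - \left(-509262 + 290289\right) \left(- \frac{773}{750} - 612963\right) = \left(- \frac{7827}{4} + \frac{43761}{4}\right) - \left(-218973\right) \left(- \frac{459723023}{750}\right) = \frac{17967}{2} - \frac{33555643171793}{250} = - \frac{16777820462959}{125}$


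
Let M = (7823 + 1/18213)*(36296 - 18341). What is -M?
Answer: -852744595500/6071 ≈ -1.4046e+8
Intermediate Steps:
M = 852744595500/6071 (M = (7823 + 1/18213)*17955 = (142480300/18213)*17955 = 852744595500/6071 ≈ 1.4046e+8)
-M = -1*852744595500/6071 = -852744595500/6071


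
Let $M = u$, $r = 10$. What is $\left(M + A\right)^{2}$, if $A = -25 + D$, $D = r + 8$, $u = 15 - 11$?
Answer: $9$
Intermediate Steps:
$u = 4$ ($u = 15 - 11 = 4$)
$D = 18$ ($D = 10 + 8 = 18$)
$M = 4$
$A = -7$ ($A = -25 + 18 = -7$)
$\left(M + A\right)^{2} = \left(4 - 7\right)^{2} = \left(-3\right)^{2} = 9$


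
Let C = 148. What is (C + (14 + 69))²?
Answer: 53361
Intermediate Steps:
(C + (14 + 69))² = (148 + (14 + 69))² = (148 + 83)² = 231² = 53361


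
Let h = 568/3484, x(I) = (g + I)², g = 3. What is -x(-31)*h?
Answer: -111328/871 ≈ -127.82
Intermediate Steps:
x(I) = (3 + I)²
h = 142/871 (h = 568*(1/3484) = 142/871 ≈ 0.16303)
-x(-31)*h = -(3 - 31)²*142/871 = -(-28)²*142/871 = -784*142/871 = -1*111328/871 = -111328/871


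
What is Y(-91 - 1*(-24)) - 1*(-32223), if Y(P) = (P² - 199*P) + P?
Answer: 49978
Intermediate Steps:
Y(P) = P² - 198*P
Y(-91 - 1*(-24)) - 1*(-32223) = (-91 - 1*(-24))*(-198 + (-91 - 1*(-24))) - 1*(-32223) = (-91 + 24)*(-198 + (-91 + 24)) + 32223 = -67*(-198 - 67) + 32223 = -67*(-265) + 32223 = 17755 + 32223 = 49978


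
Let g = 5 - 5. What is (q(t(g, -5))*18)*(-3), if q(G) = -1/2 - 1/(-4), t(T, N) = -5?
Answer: 27/2 ≈ 13.500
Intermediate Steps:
g = 0
q(G) = -¼ (q(G) = -1*½ - 1*(-¼) = -½ + ¼ = -¼)
(q(t(g, -5))*18)*(-3) = -¼*18*(-3) = -9/2*(-3) = 27/2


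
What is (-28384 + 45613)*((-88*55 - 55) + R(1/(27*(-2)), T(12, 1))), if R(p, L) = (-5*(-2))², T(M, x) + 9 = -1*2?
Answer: -82613055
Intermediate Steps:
T(M, x) = -11 (T(M, x) = -9 - 1*2 = -9 - 2 = -11)
R(p, L) = 100 (R(p, L) = 10² = 100)
(-28384 + 45613)*((-88*55 - 55) + R(1/(27*(-2)), T(12, 1))) = (-28384 + 45613)*((-88*55 - 55) + 100) = 17229*((-4840 - 55) + 100) = 17229*(-4895 + 100) = 17229*(-4795) = -82613055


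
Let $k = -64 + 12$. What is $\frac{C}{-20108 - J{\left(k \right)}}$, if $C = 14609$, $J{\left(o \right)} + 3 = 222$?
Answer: $- \frac{14609}{20327} \approx -0.7187$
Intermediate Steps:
$k = -52$
$J{\left(o \right)} = 219$ ($J{\left(o \right)} = -3 + 222 = 219$)
$\frac{C}{-20108 - J{\left(k \right)}} = \frac{14609}{-20108 - 219} = \frac{14609}{-20327} = 14609 \left(- \frac{1}{20327}\right) = - \frac{14609}{20327}$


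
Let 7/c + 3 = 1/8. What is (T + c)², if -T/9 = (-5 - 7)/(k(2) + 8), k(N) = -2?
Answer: 128164/529 ≈ 242.28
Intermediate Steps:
T = 18 (T = -9*(-5 - 7)/(-2 + 8) = -(-108)/6 = -9*(-2) = 18)
c = -56/23 (c = 7/(-3 + 1/8) = 7/(-3 + ⅛) = 7/(-23/8) = 7*(-8/23) = -56/23 ≈ -2.4348)
(T + c)² = (18 - 56/23)² = (358/23)² = 128164/529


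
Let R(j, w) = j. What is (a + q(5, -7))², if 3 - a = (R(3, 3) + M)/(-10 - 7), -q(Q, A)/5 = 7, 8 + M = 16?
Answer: 284089/289 ≈ 983.01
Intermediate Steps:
M = 8 (M = -8 + 16 = 8)
q(Q, A) = -35 (q(Q, A) = -5*7 = -35)
a = 62/17 (a = 3 - (3 + 8)/(-10 - 7) = 3 - 11/(-17) = 3 - 11*(-1)/17 = 3 - 1*(-11/17) = 3 + 11/17 = 62/17 ≈ 3.6471)
(a + q(5, -7))² = (62/17 - 35)² = (-533/17)² = 284089/289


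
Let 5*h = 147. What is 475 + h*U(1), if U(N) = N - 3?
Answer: 2081/5 ≈ 416.20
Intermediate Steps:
h = 147/5 (h = (⅕)*147 = 147/5 ≈ 29.400)
U(N) = -3 + N
475 + h*U(1) = 475 + 147*(-3 + 1)/5 = 475 + (147/5)*(-2) = 475 - 294/5 = 2081/5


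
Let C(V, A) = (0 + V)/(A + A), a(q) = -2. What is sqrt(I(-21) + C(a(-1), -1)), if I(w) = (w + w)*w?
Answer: sqrt(883) ≈ 29.715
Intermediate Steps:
C(V, A) = V/(2*A) (C(V, A) = V/((2*A)) = V*(1/(2*A)) = V/(2*A))
I(w) = 2*w**2 (I(w) = (2*w)*w = 2*w**2)
sqrt(I(-21) + C(a(-1), -1)) = sqrt(2*(-21)**2 + (1/2)*(-2)/(-1)) = sqrt(2*441 + (1/2)*(-2)*(-1)) = sqrt(882 + 1) = sqrt(883)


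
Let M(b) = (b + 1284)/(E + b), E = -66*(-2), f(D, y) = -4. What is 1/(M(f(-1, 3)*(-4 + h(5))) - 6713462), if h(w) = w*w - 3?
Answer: -5/33567209 ≈ -1.4895e-7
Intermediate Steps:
E = 132
h(w) = -3 + w**2 (h(w) = w**2 - 3 = -3 + w**2)
M(b) = (1284 + b)/(132 + b) (M(b) = (b + 1284)/(132 + b) = (1284 + b)/(132 + b))
1/(M(f(-1, 3)*(-4 + h(5))) - 6713462) = 1/((1284 - 4*(-4 + (-3 + 5**2)))/(132 - 4*(-4 + (-3 + 5**2))) - 6713462) = 1/((1284 - 4*(-4 + (-3 + 25)))/(132 - 4*(-4 + (-3 + 25))) - 6713462) = 1/((1284 - 4*(-4 + 22))/(132 - 4*(-4 + 22)) - 6713462) = 1/((1284 - 4*18)/(132 - 4*18) - 6713462) = 1/((1284 - 72)/(132 - 72) - 6713462) = 1/(1212/60 - 6713462) = 1/((1/60)*1212 - 6713462) = 1/(101/5 - 6713462) = 1/(-33567209/5) = -5/33567209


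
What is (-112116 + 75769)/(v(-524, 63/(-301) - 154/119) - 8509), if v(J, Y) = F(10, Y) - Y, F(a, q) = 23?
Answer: 26569657/6202167 ≈ 4.2839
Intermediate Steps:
v(J, Y) = 23 - Y
(-112116 + 75769)/(v(-524, 63/(-301) - 154/119) - 8509) = (-112116 + 75769)/((23 - (63/(-301) - 154/119)) - 8509) = -36347/((23 - (63*(-1/301) - 154*1/119)) - 8509) = -36347/((23 - (-9/43 - 22/17)) - 8509) = -36347/((23 - 1*(-1099/731)) - 8509) = -36347/((23 + 1099/731) - 8509) = -36347/(17912/731 - 8509) = -36347/(-6202167/731) = -36347*(-731/6202167) = 26569657/6202167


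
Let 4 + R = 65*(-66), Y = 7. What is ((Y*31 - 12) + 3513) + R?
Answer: -576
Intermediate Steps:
R = -4294 (R = -4 + 65*(-66) = -4 - 4290 = -4294)
((Y*31 - 12) + 3513) + R = ((7*31 - 12) + 3513) - 4294 = ((217 - 12) + 3513) - 4294 = (205 + 3513) - 4294 = 3718 - 4294 = -576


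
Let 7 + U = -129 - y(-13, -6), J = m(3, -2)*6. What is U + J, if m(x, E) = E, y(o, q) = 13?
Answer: -161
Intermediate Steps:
J = -12 (J = -2*6 = -12)
U = -149 (U = -7 + (-129 - 1*13) = -7 + (-129 - 13) = -7 - 142 = -149)
U + J = -149 - 12 = -161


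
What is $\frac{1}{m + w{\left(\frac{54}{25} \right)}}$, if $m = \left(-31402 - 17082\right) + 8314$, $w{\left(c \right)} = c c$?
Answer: $- \frac{625}{25103334} \approx -2.4897 \cdot 10^{-5}$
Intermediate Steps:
$w{\left(c \right)} = c^{2}$
$m = -40170$ ($m = -48484 + 8314 = -40170$)
$\frac{1}{m + w{\left(\frac{54}{25} \right)}} = \frac{1}{-40170 + \left(\frac{54}{25}\right)^{2}} = \frac{1}{-40170 + \frac{2916}{625}} = \frac{1}{- \frac{25103334}{625}} = - \frac{625}{25103334}$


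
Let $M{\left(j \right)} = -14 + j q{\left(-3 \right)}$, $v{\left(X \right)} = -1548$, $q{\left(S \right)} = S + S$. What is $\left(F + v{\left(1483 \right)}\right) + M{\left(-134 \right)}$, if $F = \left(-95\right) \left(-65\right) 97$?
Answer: $598217$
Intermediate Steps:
$q{\left(S \right)} = 2 S$
$M{\left(j \right)} = -14 - 6 j$ ($M{\left(j \right)} = -14 + j 2 \left(-3\right) = -14 + j \left(-6\right) = -14 - 6 j$)
$F = 598975$ ($F = 6175 \cdot 97 = 598975$)
$\left(F + v{\left(1483 \right)}\right) + M{\left(-134 \right)} = \left(598975 - 1548\right) - -790 = 597427 + \left(-14 + 804\right) = 597427 + 790 = 598217$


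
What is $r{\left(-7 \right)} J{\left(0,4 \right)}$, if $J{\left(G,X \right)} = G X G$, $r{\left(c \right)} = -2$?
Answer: $0$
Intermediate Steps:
$J{\left(G,X \right)} = X G^{2}$
$r{\left(-7 \right)} J{\left(0,4 \right)} = - 2 \cdot 4 \cdot 0^{2} = - 2 \cdot 4 \cdot 0 = \left(-2\right) 0 = 0$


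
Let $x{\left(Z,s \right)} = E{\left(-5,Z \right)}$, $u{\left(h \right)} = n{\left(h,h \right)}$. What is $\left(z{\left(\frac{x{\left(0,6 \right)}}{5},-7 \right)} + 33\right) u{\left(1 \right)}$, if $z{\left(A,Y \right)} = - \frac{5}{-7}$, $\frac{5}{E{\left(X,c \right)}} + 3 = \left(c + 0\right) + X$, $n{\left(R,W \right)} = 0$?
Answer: $0$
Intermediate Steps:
$u{\left(h \right)} = 0$
$E{\left(X,c \right)} = \frac{5}{-3 + X + c}$ ($E{\left(X,c \right)} = \frac{5}{-3 + \left(\left(c + 0\right) + X\right)} = \frac{5}{-3 + \left(c + X\right)} = \frac{5}{-3 + \left(X + c\right)} = \frac{5}{-3 + X + c}$)
$x{\left(Z,s \right)} = \frac{5}{-8 + Z}$ ($x{\left(Z,s \right)} = \frac{5}{-3 - 5 + Z} = \frac{5}{-8 + Z}$)
$z{\left(A,Y \right)} = \frac{5}{7}$ ($z{\left(A,Y \right)} = \left(-5\right) \left(- \frac{1}{7}\right) = \frac{5}{7}$)
$\left(z{\left(\frac{x{\left(0,6 \right)}}{5},-7 \right)} + 33\right) u{\left(1 \right)} = \left(\frac{5}{7} + 33\right) 0 = \frac{236}{7} \cdot 0 = 0$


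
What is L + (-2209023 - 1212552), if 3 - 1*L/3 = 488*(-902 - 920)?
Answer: -754158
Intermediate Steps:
L = 2667417 (L = 9 - 1464*(-902 - 920) = 9 - 1464*(-1822) = 9 - 3*(-889136) = 9 + 2667408 = 2667417)
L + (-2209023 - 1212552) = 2667417 + (-2209023 - 1212552) = 2667417 - 3421575 = -754158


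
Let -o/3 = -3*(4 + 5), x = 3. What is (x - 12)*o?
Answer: -729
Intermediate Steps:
o = 81 (o = -(-9)*(4 + 5) = -(-9)*9 = -3*(-27) = 81)
(x - 12)*o = (3 - 12)*81 = -9*81 = -729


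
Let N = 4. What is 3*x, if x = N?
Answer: 12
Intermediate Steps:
x = 4
3*x = 3*4 = 12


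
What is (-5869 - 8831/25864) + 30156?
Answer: 628150137/25864 ≈ 24287.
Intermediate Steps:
(-5869 - 8831/25864) + 30156 = -151804647/25864 + 30156 = 628150137/25864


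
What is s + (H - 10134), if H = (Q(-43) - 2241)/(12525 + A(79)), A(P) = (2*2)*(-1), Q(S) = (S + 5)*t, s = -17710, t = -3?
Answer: -348636851/12521 ≈ -27844.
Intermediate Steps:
Q(S) = -15 - 3*S (Q(S) = (S + 5)*(-3) = (5 + S)*(-3) = -15 - 3*S)
A(P) = -4 (A(P) = 4*(-1) = -4)
H = -2127/12521 (H = ((-15 - 3*(-43)) - 2241)/(12525 - 4) = ((-15 + 129) - 2241)/12521 = (114 - 2241)*(1/12521) = -2127*1/12521 = -2127/12521 ≈ -0.16987)
s + (H - 10134) = -17710 + (-2127/12521 - 10134) = -17710 - 126889941/12521 = -348636851/12521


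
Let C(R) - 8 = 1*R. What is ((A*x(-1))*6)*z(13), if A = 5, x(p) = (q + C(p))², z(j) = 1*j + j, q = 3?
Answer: 78000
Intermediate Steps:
C(R) = 8 + R (C(R) = 8 + 1*R = 8 + R)
z(j) = 2*j (z(j) = j + j = 2*j)
x(p) = (11 + p)² (x(p) = (3 + (8 + p))² = (11 + p)²)
((A*x(-1))*6)*z(13) = ((5*(11 - 1)²)*6)*(2*13) = ((5*10²)*6)*26 = ((5*100)*6)*26 = (500*6)*26 = 3000*26 = 78000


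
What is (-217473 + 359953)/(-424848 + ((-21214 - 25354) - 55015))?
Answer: -142480/526431 ≈ -0.27065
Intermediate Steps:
(-217473 + 359953)/(-424848 + ((-21214 - 25354) - 55015)) = 142480/(-424848 + (-46568 - 55015)) = 142480/(-424848 - 101583) = 142480/(-526431) = 142480*(-1/526431) = -142480/526431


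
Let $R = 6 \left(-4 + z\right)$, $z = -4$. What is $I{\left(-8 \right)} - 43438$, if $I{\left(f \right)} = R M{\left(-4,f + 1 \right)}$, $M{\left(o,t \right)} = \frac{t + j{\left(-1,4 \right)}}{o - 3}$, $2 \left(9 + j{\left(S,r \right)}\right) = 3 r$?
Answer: $- \frac{304546}{7} \approx -43507.0$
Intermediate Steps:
$j{\left(S,r \right)} = -9 + \frac{3 r}{2}$
$M{\left(o,t \right)} = \frac{-3 + t}{-3 + o}$ ($M{\left(o,t \right)} = \frac{t + \left(-9 + \frac{3}{2} \cdot 4\right)}{o - 3} = \frac{t + \left(-9 + 6\right)}{-3 + o} = \frac{t - 3}{-3 + o} = \frac{-3 + t}{-3 + o}$)
$R = -48$ ($R = 6 \left(-4 - 4\right) = 6 \left(-8\right) = -48$)
$I{\left(f \right)} = - \frac{96}{7} + \frac{48 f}{7}$ ($I{\left(f \right)} = - 48 \frac{-3 + \left(f + 1\right)}{-3 - 4} = - 48 \frac{-3 + \left(1 + f\right)}{-7} = - 48 \left(- \frac{-2 + f}{7}\right) = - 48 \left(\frac{2}{7} - \frac{f}{7}\right) = - \frac{96}{7} + \frac{48 f}{7}$)
$I{\left(-8 \right)} - 43438 = \left(- \frac{96}{7} + \frac{48}{7} \left(-8\right)\right) - 43438 = \left(- \frac{96}{7} - \frac{384}{7}\right) - 43438 = - \frac{480}{7} - 43438 = - \frac{304546}{7}$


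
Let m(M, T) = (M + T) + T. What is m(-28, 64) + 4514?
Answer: 4614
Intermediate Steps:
m(M, T) = M + 2*T
m(-28, 64) + 4514 = (-28 + 2*64) + 4514 = (-28 + 128) + 4514 = 100 + 4514 = 4614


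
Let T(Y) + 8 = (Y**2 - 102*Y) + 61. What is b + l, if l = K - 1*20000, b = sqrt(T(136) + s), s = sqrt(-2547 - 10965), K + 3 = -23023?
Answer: -43026 + sqrt(4677 + 2*I*sqrt(3378)) ≈ -42958.0 + 0.84979*I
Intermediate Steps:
K = -23026 (K = -3 - 23023 = -23026)
T(Y) = 53 + Y**2 - 102*Y (T(Y) = -8 + ((Y**2 - 102*Y) + 61) = -8 + (61 + Y**2 - 102*Y) = 53 + Y**2 - 102*Y)
s = 2*I*sqrt(3378) (s = sqrt(-13512) = 2*I*sqrt(3378) ≈ 116.24*I)
b = sqrt(4677 + 2*I*sqrt(3378)) (b = sqrt((53 + 136**2 - 102*136) + 2*I*sqrt(3378)) = sqrt((53 + 18496 - 13872) + 2*I*sqrt(3378)) = sqrt(4677 + 2*I*sqrt(3378)) ≈ 68.394 + 0.8498*I)
l = -43026 (l = -23026 - 1*20000 = -23026 - 20000 = -43026)
b + l = sqrt(4677 + 2*I*sqrt(3378)) - 43026 = -43026 + sqrt(4677 + 2*I*sqrt(3378))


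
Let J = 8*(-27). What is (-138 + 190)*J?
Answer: -11232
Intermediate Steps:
J = -216
(-138 + 190)*J = (-138 + 190)*(-216) = 52*(-216) = -11232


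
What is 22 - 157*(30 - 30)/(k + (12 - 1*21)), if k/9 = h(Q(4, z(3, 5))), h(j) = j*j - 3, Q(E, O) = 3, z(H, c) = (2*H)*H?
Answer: 22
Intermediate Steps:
z(H, c) = 2*H²
h(j) = -3 + j² (h(j) = j² - 3 = -3 + j²)
k = 54 (k = 9*(-3 + 3²) = 9*(-3 + 9) = 9*6 = 54)
22 - 157*(30 - 30)/(k + (12 - 1*21)) = 22 - 157*(30 - 30)/(54 + (12 - 1*21)) = 22 - 0/(54 + (12 - 21)) = 22 - 0/(54 - 9) = 22 - 0/45 = 22 - 157*0 = 22 + 0 = 22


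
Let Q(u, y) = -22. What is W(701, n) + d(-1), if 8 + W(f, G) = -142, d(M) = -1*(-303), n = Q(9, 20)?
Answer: 153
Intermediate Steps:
n = -22
d(M) = 303
W(f, G) = -150 (W(f, G) = -8 - 142 = -150)
W(701, n) + d(-1) = -150 + 303 = 153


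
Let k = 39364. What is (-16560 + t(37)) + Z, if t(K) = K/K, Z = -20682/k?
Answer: -325924579/19682 ≈ -16560.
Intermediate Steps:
Z = -10341/19682 (Z = -20682/39364 = -20682*1/39364 = -10341/19682 ≈ -0.52540)
t(K) = 1
(-16560 + t(37)) + Z = (-16560 + 1) - 10341/19682 = -16559 - 10341/19682 = -325924579/19682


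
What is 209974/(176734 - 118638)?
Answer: 104987/29048 ≈ 3.6143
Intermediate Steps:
209974/(176734 - 118638) = 209974/58096 = 209974*(1/58096) = 104987/29048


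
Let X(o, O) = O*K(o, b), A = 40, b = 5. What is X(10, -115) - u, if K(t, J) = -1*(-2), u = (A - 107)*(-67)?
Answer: -4719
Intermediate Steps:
u = 4489 (u = (40 - 107)*(-67) = -67*(-67) = 4489)
K(t, J) = 2
X(o, O) = 2*O (X(o, O) = O*2 = 2*O)
X(10, -115) - u = 2*(-115) - 1*4489 = -230 - 4489 = -4719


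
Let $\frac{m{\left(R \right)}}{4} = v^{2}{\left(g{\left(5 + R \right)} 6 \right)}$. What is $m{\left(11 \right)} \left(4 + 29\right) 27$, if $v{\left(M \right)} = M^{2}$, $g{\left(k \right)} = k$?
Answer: $302707113984$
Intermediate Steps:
$m{\left(R \right)} = 4 \left(30 + 6 R\right)^{4}$ ($m{\left(R \right)} = 4 \left(\left(\left(5 + R\right) 6\right)^{2}\right)^{2} = 4 \left(\left(30 + 6 R\right)^{2}\right)^{2} = 4 \left(30 + 6 R\right)^{4}$)
$m{\left(11 \right)} \left(4 + 29\right) 27 = 5184 \left(5 + 11\right)^{4} \left(4 + 29\right) 27 = 5184 \cdot 16^{4} \cdot 33 \cdot 27 = 5184 \cdot 65536 \cdot 33 \cdot 27 = 339738624 \cdot 33 \cdot 27 = 11211374592 \cdot 27 = 302707113984$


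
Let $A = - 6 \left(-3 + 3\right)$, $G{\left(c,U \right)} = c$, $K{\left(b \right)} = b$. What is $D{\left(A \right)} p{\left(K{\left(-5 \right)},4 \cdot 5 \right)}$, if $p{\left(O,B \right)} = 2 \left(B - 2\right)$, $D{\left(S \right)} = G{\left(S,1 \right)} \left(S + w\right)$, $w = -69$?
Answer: $0$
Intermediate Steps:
$A = 0$ ($A = \left(-6\right) 0 = 0$)
$D{\left(S \right)} = S \left(-69 + S\right)$ ($D{\left(S \right)} = S \left(S - 69\right) = S \left(-69 + S\right)$)
$p{\left(O,B \right)} = -4 + 2 B$ ($p{\left(O,B \right)} = 2 \left(-2 + B\right) = -4 + 2 B$)
$D{\left(A \right)} p{\left(K{\left(-5 \right)},4 \cdot 5 \right)} = 0 \left(-69 + 0\right) \left(-4 + 2 \cdot 4 \cdot 5\right) = 0 \left(-69\right) \left(-4 + 2 \cdot 20\right) = 0 \left(-4 + 40\right) = 0 \cdot 36 = 0$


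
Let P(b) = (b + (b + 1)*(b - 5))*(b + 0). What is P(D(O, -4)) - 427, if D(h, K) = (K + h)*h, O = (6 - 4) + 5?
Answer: 7406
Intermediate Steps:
O = 7 (O = 2 + 5 = 7)
D(h, K) = h*(K + h)
P(b) = b*(b + (1 + b)*(-5 + b)) (P(b) = (b + (1 + b)*(-5 + b))*b = b*(b + (1 + b)*(-5 + b)))
P(D(O, -4)) - 427 = (7*(-4 + 7))*(-5 + (7*(-4 + 7))² - 21*(-4 + 7)) - 427 = (7*3)*(-5 + (7*3)² - 21*3) - 427 = 21*(-5 + 21² - 3*21) - 427 = 21*(-5 + 441 - 63) - 427 = 21*373 - 427 = 7833 - 427 = 7406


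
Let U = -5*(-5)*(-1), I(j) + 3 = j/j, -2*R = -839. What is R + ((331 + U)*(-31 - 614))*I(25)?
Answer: 790319/2 ≈ 3.9516e+5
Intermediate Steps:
R = 839/2 (R = -1/2*(-839) = 839/2 ≈ 419.50)
I(j) = -2 (I(j) = -3 + j/j = -3 + 1 = -2)
U = -25 (U = 25*(-1) = -25)
R + ((331 + U)*(-31 - 614))*I(25) = 839/2 + ((331 - 25)*(-31 - 614))*(-2) = 839/2 + (306*(-645))*(-2) = 839/2 - 197370*(-2) = 839/2 + 394740 = 790319/2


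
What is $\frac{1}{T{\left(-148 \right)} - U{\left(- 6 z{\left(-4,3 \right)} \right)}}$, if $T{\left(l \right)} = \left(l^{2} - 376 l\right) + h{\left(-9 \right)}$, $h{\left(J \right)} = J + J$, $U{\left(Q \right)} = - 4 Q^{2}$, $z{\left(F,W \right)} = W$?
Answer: $\frac{1}{78830} \approx 1.2686 \cdot 10^{-5}$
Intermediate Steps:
$h{\left(J \right)} = 2 J$
$T{\left(l \right)} = -18 + l^{2} - 376 l$ ($T{\left(l \right)} = \left(l^{2} - 376 l\right) + 2 \left(-9\right) = \left(l^{2} - 376 l\right) - 18 = -18 + l^{2} - 376 l$)
$\frac{1}{T{\left(-148 \right)} - U{\left(- 6 z{\left(-4,3 \right)} \right)}} = \frac{1}{\left(-18 + \left(-148\right)^{2} - -55648\right) - - 4 \left(\left(-6\right) 3\right)^{2}} = \frac{1}{\left(-18 + 21904 + 55648\right) - - 4 \left(-18\right)^{2}} = \frac{1}{77534 - \left(-4\right) 324} = \frac{1}{77534 - -1296} = \frac{1}{77534 + 1296} = \frac{1}{78830}$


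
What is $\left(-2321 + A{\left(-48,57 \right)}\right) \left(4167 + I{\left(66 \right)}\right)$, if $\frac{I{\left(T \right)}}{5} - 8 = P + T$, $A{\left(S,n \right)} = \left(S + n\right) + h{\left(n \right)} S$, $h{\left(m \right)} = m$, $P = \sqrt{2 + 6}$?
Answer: $-22902776 - 50480 \sqrt{2} \approx -2.2974 \cdot 10^{7}$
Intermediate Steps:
$P = 2 \sqrt{2}$ ($P = \sqrt{8} = 2 \sqrt{2} \approx 2.8284$)
$A{\left(S,n \right)} = S + n + S n$ ($A{\left(S,n \right)} = \left(S + n\right) + n S = \left(S + n\right) + S n = S + n + S n$)
$I{\left(T \right)} = 40 + 5 T + 10 \sqrt{2}$ ($I{\left(T \right)} = 40 + 5 \left(2 \sqrt{2} + T\right) = 40 + 5 \left(T + 2 \sqrt{2}\right) = 40 + \left(5 T + 10 \sqrt{2}\right) = 40 + 5 T + 10 \sqrt{2}$)
$\left(-2321 + A{\left(-48,57 \right)}\right) \left(4167 + I{\left(66 \right)}\right) = \left(-2321 - 2727\right) \left(4167 + \left(40 + 5 \cdot 66 + 10 \sqrt{2}\right)\right) = \left(-2321 - 2727\right) \left(4167 + \left(40 + 330 + 10 \sqrt{2}\right)\right) = \left(-2321 - 2727\right) \left(4167 + \left(370 + 10 \sqrt{2}\right)\right) = - 5048 \left(4537 + 10 \sqrt{2}\right) = -22902776 - 50480 \sqrt{2}$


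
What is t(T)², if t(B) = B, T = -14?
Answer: 196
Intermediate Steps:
t(T)² = (-14)² = 196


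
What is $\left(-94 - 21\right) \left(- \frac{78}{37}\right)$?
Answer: $\frac{8970}{37} \approx 242.43$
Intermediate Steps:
$\left(-94 - 21\right) \left(- \frac{78}{37}\right) = - 115 \left(\left(-78\right) \frac{1}{37}\right) = \left(-115\right) \left(- \frac{78}{37}\right) = \frac{8970}{37}$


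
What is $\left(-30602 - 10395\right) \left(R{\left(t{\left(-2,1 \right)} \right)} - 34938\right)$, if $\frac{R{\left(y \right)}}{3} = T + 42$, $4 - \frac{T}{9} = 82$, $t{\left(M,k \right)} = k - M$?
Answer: $1513527246$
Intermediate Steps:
$T = -702$ ($T = 36 - 738 = -702$)
$R{\left(y \right)} = -1980$ ($R{\left(y \right)} = 3 \left(-702 + 42\right) = 3 \left(-660\right) = -1980$)
$\left(-30602 - 10395\right) \left(R{\left(t{\left(-2,1 \right)} \right)} - 34938\right) = \left(-30602 - 10395\right) \left(-1980 - 34938\right) = \left(-30602 - 10395\right) \left(-36918\right) = \left(-40997\right) \left(-36918\right) = 1513527246$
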